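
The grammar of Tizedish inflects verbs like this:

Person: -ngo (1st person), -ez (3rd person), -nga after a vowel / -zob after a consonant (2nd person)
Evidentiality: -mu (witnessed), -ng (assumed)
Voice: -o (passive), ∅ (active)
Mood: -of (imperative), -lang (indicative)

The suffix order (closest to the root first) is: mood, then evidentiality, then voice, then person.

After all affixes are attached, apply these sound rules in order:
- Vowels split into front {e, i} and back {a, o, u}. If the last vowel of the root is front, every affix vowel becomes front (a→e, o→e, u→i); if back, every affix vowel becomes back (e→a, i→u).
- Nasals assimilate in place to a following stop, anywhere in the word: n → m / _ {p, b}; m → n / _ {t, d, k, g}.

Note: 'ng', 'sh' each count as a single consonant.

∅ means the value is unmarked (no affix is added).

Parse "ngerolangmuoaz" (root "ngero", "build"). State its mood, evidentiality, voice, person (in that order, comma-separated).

indicative, witnessed, passive, 3rd person

Segment: ngero-lang-mu-o-ez.
mood: -lang → indicative.
evidentiality: -mu → witnessed.
voice: -o → passive.
person: -ez → 3rd person.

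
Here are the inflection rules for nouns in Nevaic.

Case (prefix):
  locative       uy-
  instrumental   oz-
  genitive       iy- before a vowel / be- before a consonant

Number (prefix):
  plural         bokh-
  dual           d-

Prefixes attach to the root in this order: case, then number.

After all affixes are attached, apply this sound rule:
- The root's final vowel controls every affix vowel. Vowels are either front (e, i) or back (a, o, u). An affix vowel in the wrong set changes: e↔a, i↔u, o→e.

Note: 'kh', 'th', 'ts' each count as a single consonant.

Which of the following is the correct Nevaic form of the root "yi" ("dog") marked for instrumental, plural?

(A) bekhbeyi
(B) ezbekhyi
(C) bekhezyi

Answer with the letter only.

Attach case instrumental oz- → ozyi.
Attach number plural bokh- → bokhozyi.
Apply vowel harmony: bokhozyi → bekhezyi.
So the correct form is bekhezyi, option (C).
(B) ezbekhyi is wrong: it has the affixes in the wrong order.
(A) bekhbeyi is wrong: it uses genitive instead of instrumental for case.

C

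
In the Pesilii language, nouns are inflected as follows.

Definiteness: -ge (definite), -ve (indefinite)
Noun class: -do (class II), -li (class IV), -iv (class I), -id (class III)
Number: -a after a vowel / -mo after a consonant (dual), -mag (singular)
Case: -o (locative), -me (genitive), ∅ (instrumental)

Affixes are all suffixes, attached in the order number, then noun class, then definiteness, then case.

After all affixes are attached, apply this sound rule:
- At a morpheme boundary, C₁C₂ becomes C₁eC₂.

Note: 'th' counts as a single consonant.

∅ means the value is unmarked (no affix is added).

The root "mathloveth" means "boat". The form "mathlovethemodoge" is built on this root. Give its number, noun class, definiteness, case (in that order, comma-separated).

Segment: mathloveth-mo-do-ge.
number: -a/mo → dual.
noun class: -do → class II.
definiteness: -ge → definite.
case: ∅ → instrumental.

dual, class II, definite, instrumental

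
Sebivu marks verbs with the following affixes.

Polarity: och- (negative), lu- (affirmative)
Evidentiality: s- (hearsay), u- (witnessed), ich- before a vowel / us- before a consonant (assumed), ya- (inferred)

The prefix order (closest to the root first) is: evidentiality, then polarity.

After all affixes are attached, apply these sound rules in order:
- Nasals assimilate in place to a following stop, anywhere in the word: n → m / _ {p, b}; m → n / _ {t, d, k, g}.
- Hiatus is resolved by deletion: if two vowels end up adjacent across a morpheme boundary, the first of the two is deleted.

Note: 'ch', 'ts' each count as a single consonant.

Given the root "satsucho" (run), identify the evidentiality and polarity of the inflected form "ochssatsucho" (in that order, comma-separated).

Segment: och-s-satsucho.
evidentiality: s- → hearsay.
polarity: och- → negative.

hearsay, negative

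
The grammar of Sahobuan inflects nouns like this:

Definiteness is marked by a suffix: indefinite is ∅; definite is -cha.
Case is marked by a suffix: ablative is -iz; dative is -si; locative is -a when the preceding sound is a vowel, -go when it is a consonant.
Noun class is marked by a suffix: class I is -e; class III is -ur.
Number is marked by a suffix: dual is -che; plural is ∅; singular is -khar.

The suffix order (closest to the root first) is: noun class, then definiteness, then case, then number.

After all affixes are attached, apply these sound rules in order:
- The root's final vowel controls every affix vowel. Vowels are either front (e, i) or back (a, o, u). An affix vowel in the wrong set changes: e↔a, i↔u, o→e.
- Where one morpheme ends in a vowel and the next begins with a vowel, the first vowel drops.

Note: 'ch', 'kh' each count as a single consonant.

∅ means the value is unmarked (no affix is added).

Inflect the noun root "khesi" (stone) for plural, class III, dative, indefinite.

Attach noun class class III -ur → khesiur.
definiteness = indefinite: zero marking, form stays khesiur.
Attach case dative -si → khesiursi.
number = plural: zero marking, form stays khesiursi.
Apply vowel harmony: khesiursi → khesiirsi.
Apply vowel deletion: khesiirsi → khesirsi.

khesirsi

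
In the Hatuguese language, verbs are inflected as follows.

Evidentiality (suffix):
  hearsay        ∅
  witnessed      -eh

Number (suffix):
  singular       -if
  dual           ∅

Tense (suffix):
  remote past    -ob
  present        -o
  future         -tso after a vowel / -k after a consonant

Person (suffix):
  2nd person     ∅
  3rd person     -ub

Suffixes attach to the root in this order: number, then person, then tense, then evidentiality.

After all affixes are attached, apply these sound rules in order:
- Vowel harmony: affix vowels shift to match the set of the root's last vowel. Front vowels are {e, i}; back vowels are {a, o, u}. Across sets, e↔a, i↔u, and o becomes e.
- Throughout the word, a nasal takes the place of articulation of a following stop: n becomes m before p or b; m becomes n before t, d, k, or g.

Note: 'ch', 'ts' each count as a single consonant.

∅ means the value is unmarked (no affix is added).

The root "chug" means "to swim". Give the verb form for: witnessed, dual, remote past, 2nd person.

chugobah

number = dual: zero marking, form stays chug.
person = 2nd person: zero marking, form stays chug.
Attach tense remote past -ob → chugob.
Attach evidentiality witnessed -eh → chugobeh.
Apply vowel harmony: chugobeh → chugobah.
Nasal assimilation: no change.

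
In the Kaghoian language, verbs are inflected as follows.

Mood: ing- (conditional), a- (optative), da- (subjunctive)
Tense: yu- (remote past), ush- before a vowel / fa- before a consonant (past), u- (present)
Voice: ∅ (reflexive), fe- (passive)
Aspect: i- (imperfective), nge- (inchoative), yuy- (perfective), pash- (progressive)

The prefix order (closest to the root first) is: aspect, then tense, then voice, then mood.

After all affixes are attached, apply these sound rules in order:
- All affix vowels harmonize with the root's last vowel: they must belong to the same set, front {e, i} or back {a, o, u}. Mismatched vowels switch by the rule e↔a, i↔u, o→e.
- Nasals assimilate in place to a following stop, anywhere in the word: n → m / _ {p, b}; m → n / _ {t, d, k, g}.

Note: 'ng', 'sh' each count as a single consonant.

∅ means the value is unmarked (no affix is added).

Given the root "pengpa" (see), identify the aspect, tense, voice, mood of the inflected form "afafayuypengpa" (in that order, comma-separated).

Segment: a-fe-fa-yuy-pengpa.
aspect: yuy- → perfective.
tense: ush/fa- → past.
voice: fe- → passive.
mood: a- → optative.

perfective, past, passive, optative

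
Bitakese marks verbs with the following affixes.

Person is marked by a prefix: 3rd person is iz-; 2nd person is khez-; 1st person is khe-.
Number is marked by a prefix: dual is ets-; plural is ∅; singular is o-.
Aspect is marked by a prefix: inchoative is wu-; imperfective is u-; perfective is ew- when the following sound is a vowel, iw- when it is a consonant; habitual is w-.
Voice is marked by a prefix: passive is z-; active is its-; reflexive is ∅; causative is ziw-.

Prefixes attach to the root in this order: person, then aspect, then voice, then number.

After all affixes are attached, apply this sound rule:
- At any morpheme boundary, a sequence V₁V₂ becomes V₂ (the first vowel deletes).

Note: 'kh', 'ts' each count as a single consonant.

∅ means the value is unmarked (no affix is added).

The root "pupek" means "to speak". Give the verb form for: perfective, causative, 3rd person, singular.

Attach person 3rd person iz- → izpupek.
Attach aspect perfective ew- (before vowel 'i') → ewizpupek.
Attach voice causative ziw- → ziwewizpupek.
Attach number singular o- → oziwewizpupek.
Vowel deletion: no change.

oziwewizpupek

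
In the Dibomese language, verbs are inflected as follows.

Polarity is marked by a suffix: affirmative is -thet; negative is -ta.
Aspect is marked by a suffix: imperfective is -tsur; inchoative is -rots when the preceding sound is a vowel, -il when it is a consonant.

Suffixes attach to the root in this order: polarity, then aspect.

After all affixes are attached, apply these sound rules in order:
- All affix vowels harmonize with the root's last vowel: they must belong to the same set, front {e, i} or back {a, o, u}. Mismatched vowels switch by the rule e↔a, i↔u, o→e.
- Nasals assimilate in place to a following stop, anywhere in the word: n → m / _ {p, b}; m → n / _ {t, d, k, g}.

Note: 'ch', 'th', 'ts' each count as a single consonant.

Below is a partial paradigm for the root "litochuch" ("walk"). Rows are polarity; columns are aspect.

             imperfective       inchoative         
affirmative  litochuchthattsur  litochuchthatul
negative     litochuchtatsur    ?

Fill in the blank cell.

Attach polarity negative -ta → litochuchta.
Attach aspect inchoative -rots (after vowel 'a') → litochuchtarots.
Vowel harmony: no change.
Nasal assimilation: no change.

litochuchtarots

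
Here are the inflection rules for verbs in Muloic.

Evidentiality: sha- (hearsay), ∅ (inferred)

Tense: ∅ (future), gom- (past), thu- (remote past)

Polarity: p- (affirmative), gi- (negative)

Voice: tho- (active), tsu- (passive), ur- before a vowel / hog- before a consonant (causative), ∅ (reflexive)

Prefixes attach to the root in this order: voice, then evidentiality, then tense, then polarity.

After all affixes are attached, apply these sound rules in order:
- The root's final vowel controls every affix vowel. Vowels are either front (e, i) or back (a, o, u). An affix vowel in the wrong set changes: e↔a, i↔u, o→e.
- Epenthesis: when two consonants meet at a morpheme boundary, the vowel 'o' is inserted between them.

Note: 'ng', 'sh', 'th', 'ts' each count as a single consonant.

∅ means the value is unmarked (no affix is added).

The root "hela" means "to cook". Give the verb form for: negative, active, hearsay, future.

Attach voice active tho- → thohela.
Attach evidentiality hearsay sha- → shathohela.
tense = future: zero marking, form stays shathohela.
Attach polarity negative gi- → gishathohela.
Apply vowel harmony: gishathohela → gushathohela.
Epenthesis: no change.

gushathohela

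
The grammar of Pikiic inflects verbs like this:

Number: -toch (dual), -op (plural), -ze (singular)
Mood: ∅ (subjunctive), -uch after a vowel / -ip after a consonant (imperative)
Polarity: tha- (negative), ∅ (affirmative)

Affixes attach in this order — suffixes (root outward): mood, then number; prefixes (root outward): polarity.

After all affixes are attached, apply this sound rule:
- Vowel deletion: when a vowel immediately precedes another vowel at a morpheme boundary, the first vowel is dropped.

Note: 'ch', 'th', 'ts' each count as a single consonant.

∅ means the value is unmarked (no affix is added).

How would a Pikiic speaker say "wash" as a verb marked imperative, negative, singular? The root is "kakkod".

Attach polarity negative tha- → thakakkod.
Attach mood imperative -ip (after consonant 'd') → thakakkodip.
Attach number singular -ze → thakakkodipze.
Vowel deletion: no change.

thakakkodipze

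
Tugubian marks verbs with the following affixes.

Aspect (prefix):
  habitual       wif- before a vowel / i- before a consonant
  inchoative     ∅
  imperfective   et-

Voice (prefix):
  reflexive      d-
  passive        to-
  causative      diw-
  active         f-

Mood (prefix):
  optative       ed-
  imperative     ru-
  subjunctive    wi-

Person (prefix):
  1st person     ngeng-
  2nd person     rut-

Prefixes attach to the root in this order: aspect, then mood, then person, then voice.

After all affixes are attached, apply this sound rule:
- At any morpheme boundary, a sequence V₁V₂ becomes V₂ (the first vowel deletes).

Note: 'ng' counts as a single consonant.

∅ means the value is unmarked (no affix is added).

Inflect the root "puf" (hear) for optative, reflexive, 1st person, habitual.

dngengedipuf

Attach aspect habitual i- (before consonant 'p') → ipuf.
Attach mood optative ed- → edipuf.
Attach person 1st person ngeng- → ngengedipuf.
Attach voice reflexive d- → dngengedipuf.
Vowel deletion: no change.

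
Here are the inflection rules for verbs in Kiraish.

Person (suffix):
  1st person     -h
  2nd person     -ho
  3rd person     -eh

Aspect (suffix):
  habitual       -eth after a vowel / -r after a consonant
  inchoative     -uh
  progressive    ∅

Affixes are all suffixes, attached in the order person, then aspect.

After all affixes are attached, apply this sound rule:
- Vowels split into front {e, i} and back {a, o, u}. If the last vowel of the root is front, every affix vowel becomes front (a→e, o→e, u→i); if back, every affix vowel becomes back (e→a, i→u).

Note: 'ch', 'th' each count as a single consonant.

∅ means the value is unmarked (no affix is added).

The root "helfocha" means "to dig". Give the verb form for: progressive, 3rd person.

Attach person 3rd person -eh → helfochaeh.
aspect = progressive: zero marking, form stays helfochaeh.
Apply vowel harmony: helfochaeh → helfochaah.

helfochaah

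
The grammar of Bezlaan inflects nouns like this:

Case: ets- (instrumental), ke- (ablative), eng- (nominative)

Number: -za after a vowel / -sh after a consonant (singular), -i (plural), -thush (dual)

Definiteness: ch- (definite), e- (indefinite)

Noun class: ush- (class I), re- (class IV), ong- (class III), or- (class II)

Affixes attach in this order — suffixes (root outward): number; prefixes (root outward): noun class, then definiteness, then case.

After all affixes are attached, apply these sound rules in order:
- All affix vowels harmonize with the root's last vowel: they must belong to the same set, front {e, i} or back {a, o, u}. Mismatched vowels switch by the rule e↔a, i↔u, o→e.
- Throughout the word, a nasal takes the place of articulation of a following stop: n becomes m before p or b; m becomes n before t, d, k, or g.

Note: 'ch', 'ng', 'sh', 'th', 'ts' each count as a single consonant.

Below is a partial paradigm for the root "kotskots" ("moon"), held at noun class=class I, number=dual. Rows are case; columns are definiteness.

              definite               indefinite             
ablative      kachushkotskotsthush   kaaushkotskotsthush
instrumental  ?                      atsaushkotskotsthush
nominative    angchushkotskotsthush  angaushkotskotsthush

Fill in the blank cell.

atschushkotskotsthush

Attach noun class class I ush- → ushkotskots.
Attach definiteness definite ch- → chushkotskots.
Attach number dual -thush → chushkotskotsthush.
Attach case instrumental ets- → etschushkotskotsthush.
Apply vowel harmony: etschushkotskotsthush → atschushkotskotsthush.
Nasal assimilation: no change.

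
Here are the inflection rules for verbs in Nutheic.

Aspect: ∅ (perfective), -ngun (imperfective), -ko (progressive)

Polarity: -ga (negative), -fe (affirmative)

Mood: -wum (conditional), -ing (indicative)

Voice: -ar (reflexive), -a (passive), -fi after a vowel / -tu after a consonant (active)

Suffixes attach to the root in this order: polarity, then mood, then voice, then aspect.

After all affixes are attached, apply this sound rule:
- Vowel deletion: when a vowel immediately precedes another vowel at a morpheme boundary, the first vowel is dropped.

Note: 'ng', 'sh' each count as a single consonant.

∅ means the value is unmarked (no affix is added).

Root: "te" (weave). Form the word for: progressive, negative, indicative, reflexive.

tegingarko

Attach polarity negative -ga → tega.
Attach mood indicative -ing → tegaing.
Attach voice reflexive -ar → tegaingar.
Attach aspect progressive -ko → tegaingarko.
Apply vowel deletion: tegaingarko → tegingarko.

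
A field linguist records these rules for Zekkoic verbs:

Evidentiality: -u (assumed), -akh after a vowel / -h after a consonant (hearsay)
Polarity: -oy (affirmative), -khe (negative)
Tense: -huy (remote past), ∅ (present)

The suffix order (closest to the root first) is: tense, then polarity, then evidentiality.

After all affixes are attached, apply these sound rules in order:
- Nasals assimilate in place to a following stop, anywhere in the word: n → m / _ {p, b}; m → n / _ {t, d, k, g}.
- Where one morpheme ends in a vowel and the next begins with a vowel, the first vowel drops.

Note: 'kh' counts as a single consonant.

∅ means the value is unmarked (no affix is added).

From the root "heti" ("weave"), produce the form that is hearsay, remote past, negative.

Attach tense remote past -huy → hetihuy.
Attach polarity negative -khe → hetihuykhe.
Attach evidentiality hearsay -akh (after vowel 'e') → hetihuykheakh.
Nasal assimilation: no change.
Apply vowel deletion: hetihuykheakh → hetihuykhakh.

hetihuykhakh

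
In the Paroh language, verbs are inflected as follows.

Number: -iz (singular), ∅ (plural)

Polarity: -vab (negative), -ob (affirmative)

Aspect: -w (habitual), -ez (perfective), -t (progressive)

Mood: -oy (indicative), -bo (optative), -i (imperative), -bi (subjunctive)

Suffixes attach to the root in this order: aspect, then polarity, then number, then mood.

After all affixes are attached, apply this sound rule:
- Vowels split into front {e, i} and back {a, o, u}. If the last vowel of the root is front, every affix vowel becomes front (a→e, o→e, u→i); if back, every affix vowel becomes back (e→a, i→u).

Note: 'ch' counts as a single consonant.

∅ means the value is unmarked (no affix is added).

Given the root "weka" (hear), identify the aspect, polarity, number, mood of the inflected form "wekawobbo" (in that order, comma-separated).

Segment: weka-w-ob-bo.
aspect: -w → habitual.
polarity: -ob → affirmative.
number: ∅ → plural.
mood: -bo → optative.

habitual, affirmative, plural, optative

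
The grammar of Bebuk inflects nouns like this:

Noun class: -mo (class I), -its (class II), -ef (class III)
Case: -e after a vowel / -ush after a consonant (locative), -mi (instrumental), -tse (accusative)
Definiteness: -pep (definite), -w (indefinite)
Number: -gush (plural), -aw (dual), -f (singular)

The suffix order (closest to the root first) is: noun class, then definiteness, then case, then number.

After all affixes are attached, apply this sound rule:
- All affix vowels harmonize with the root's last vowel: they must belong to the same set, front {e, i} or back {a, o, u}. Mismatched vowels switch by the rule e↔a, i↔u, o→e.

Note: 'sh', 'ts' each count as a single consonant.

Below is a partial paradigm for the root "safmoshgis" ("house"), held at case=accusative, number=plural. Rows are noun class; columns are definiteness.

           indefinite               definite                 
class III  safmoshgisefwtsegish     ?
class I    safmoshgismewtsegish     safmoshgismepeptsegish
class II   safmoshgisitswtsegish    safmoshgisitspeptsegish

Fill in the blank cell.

safmoshgisefpeptsegish

Attach noun class class III -ef → safmoshgisef.
Attach definiteness definite -pep → safmoshgisefpep.
Attach case accusative -tse → safmoshgisefpeptse.
Attach number plural -gush → safmoshgisefpeptsegush.
Apply vowel harmony: safmoshgisefpeptsegush → safmoshgisefpeptsegish.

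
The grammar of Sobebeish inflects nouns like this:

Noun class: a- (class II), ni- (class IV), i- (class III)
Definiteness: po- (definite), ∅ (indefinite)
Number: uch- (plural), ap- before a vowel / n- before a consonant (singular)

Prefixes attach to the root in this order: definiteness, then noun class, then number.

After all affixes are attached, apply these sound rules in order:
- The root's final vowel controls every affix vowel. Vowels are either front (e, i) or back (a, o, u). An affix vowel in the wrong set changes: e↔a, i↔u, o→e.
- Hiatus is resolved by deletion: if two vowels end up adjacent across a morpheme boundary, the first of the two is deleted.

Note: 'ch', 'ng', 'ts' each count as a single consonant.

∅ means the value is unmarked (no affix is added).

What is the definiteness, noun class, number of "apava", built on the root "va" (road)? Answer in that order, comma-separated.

Segment: ap-a-va.
definiteness: ∅ → indefinite.
noun class: a- → class II.
number: ap/n- → singular.

indefinite, class II, singular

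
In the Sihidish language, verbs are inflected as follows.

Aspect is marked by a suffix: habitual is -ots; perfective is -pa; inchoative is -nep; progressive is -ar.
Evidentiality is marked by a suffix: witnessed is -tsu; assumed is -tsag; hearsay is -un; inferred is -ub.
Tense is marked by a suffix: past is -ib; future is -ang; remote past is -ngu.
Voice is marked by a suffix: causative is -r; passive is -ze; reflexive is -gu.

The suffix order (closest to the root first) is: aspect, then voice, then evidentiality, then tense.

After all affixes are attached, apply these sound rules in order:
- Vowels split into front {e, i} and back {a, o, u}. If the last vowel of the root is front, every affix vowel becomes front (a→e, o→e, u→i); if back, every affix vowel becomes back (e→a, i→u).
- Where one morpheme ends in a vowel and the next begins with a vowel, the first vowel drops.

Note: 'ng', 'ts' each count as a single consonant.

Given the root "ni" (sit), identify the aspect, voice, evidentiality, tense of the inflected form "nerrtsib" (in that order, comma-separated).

Segment: ni-ar-r-tsu-ib.
aspect: -ar → progressive.
voice: -r → causative.
evidentiality: -tsu → witnessed.
tense: -ib → past.

progressive, causative, witnessed, past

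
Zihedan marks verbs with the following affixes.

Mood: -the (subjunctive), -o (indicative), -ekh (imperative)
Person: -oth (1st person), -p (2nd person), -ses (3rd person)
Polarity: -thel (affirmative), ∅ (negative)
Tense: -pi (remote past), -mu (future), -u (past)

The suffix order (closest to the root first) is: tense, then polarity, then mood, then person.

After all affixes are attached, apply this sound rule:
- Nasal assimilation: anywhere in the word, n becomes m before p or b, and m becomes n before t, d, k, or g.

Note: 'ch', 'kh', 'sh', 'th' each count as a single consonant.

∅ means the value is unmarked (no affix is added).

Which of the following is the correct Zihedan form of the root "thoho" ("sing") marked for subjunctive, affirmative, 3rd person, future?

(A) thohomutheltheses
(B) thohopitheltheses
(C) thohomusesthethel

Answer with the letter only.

Attach tense future -mu → thohomu.
Attach polarity affirmative -thel → thohomuthel.
Attach mood subjunctive -the → thohomuthelthe.
Attach person 3rd person -ses → thohomutheltheses.
Nasal assimilation: no change.
So the correct form is thohomutheltheses, option (A).
(C) thohomusesthethel is wrong: it has the affixes in the wrong order.
(B) thohopitheltheses is wrong: it uses remote past instead of future for tense.

A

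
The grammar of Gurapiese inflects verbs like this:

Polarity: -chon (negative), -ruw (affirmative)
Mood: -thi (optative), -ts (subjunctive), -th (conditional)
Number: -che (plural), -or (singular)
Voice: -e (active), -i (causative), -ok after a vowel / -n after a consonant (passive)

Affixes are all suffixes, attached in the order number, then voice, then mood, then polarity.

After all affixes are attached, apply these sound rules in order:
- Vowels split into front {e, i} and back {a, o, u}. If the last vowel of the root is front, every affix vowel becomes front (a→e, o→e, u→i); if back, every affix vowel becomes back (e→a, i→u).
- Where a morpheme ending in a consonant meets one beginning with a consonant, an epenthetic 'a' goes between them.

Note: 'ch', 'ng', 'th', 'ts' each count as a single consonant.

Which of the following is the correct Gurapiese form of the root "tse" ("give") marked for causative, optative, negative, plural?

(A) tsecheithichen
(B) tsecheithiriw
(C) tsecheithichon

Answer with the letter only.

Attach number plural -che → tseche.
Attach voice causative -i → tsechei.
Attach mood optative -thi → tsecheithi.
Attach polarity negative -chon → tsecheithichon.
Apply vowel harmony: tsecheithichon → tsecheithichen.
Epenthesis: no change.
So the correct form is tsecheithichen, option (A).
(C) tsecheithichon is wrong: it fails to apply the sound rule(s).
(B) tsecheithiriw is wrong: it uses affirmative instead of negative for polarity.

A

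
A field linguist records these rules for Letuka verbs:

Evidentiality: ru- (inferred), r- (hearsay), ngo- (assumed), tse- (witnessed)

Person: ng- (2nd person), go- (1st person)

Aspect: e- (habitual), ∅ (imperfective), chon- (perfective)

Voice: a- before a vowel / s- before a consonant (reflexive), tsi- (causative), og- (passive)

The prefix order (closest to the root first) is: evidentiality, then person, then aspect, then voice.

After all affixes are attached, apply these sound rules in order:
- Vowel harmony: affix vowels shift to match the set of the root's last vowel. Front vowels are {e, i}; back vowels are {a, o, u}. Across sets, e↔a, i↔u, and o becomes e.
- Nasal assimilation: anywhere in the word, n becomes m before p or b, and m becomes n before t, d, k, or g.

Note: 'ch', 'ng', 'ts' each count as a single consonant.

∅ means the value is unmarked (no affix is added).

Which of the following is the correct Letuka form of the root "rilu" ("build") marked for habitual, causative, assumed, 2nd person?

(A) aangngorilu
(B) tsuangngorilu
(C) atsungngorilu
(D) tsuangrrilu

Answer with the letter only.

Attach evidentiality assumed ngo- → ngorilu.
Attach person 2nd person ng- → ngngorilu.
Attach aspect habitual e- → engngorilu.
Attach voice causative tsi- → tsiengngorilu.
Apply vowel harmony: tsiengngorilu → tsuangngorilu.
Nasal assimilation: no change.
So the correct form is tsuangngorilu, option (B).
(C) atsungngorilu is wrong: it has the affixes in the wrong order.
(A) aangngorilu is wrong: it uses reflexive instead of causative for voice.
(D) tsuangrrilu is wrong: it uses hearsay instead of assumed for evidentiality.

B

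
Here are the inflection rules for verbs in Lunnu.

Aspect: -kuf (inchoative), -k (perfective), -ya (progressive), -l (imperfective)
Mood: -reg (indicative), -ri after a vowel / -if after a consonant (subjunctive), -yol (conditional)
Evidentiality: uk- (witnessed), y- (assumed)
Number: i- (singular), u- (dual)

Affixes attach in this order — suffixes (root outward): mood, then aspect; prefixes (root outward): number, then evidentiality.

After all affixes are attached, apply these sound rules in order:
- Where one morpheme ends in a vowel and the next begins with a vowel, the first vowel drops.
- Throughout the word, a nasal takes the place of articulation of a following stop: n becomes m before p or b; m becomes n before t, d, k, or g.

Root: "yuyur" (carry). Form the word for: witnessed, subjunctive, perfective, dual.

Attach mood subjunctive -if (after consonant 'r') → yuyurif.
Attach number dual u- → uyuyurif.
Attach aspect perfective -k → uyuyurifk.
Attach evidentiality witnessed uk- → ukuyuyurifk.
Vowel deletion: no change.
Nasal assimilation: no change.

ukuyuyurifk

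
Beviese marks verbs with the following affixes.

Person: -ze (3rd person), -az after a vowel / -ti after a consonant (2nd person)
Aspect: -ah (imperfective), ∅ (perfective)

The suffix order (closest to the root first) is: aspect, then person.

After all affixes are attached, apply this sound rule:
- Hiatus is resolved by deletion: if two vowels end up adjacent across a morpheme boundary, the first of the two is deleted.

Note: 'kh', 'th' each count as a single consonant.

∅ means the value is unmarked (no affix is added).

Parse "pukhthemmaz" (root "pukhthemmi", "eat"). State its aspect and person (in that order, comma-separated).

Segment: pukhthemmi-az.
aspect: ∅ → perfective.
person: -az/ti → 2nd person.

perfective, 2nd person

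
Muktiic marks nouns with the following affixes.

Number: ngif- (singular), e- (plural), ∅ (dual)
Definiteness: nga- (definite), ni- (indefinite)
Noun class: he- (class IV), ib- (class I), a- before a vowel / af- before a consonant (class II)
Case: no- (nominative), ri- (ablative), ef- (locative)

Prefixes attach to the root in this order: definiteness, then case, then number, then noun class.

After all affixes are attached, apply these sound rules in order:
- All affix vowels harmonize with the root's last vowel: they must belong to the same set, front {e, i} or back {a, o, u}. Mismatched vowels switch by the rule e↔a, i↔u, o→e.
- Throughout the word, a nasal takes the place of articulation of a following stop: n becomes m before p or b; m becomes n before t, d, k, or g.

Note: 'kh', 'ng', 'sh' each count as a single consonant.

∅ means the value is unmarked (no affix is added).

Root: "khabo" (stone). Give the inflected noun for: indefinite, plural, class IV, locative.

haaafnukhabo

Attach definiteness indefinite ni- → nikhabo.
Attach case locative ef- → efnikhabo.
Attach number plural e- → eefnikhabo.
Attach noun class class IV he- → heeefnikhabo.
Apply vowel harmony: heeefnikhabo → haaafnukhabo.
Nasal assimilation: no change.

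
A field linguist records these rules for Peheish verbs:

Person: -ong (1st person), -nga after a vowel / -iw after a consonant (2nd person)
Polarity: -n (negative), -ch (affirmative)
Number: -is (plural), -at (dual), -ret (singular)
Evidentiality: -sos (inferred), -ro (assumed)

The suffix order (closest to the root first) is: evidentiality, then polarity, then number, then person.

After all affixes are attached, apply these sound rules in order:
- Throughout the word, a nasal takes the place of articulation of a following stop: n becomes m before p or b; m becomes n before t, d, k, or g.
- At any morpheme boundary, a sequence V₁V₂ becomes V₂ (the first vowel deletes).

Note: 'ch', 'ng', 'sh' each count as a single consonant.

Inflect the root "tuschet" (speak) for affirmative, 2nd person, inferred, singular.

Attach evidentiality inferred -sos → tuschetsos.
Attach polarity affirmative -ch → tuschetsosch.
Attach number singular -ret → tuschetsoschret.
Attach person 2nd person -iw (after consonant 't') → tuschetsoschretiw.
Nasal assimilation: no change.
Vowel deletion: no change.

tuschetsoschretiw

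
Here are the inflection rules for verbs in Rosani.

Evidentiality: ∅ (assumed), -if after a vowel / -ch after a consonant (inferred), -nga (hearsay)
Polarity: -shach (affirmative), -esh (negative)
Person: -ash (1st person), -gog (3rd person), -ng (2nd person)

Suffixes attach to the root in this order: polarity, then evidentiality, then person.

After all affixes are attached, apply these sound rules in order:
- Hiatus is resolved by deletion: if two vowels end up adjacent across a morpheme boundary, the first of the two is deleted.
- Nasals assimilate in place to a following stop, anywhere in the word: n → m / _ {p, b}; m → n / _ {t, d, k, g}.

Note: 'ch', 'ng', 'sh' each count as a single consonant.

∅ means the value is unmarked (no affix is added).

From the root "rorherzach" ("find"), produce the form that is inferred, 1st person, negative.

rorherzacheshchash

Attach polarity negative -esh → rorherzachesh.
Attach evidentiality inferred -ch (after consonant 'sh') → rorherzacheshch.
Attach person 1st person -ash → rorherzacheshchash.
Vowel deletion: no change.
Nasal assimilation: no change.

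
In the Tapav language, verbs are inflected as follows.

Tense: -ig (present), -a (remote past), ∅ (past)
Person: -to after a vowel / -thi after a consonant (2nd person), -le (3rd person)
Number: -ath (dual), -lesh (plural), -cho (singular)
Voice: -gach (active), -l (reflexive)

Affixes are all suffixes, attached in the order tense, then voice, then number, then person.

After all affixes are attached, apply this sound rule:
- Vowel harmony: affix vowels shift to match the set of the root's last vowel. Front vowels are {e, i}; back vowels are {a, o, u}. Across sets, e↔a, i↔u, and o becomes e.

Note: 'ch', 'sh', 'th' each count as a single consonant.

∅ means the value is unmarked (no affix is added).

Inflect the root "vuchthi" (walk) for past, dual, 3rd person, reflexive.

vuchthilethle

tense = past: zero marking, form stays vuchthi.
Attach voice reflexive -l → vuchthil.
Attach number dual -ath → vuchthilath.
Attach person 3rd person -le → vuchthilathle.
Apply vowel harmony: vuchthilathle → vuchthilethle.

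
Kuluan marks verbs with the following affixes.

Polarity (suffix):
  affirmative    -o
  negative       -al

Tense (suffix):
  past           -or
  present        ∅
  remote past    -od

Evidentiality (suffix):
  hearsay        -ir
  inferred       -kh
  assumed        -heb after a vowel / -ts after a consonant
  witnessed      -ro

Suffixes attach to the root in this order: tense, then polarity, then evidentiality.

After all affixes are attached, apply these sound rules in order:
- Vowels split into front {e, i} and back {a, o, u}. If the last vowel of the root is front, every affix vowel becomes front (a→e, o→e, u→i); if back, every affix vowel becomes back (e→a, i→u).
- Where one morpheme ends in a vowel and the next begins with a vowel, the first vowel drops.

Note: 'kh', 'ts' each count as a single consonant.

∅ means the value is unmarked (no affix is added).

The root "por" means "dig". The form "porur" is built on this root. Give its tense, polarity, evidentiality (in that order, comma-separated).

Segment: por-o-ir.
tense: ∅ → present.
polarity: -o → affirmative.
evidentiality: -ir → hearsay.

present, affirmative, hearsay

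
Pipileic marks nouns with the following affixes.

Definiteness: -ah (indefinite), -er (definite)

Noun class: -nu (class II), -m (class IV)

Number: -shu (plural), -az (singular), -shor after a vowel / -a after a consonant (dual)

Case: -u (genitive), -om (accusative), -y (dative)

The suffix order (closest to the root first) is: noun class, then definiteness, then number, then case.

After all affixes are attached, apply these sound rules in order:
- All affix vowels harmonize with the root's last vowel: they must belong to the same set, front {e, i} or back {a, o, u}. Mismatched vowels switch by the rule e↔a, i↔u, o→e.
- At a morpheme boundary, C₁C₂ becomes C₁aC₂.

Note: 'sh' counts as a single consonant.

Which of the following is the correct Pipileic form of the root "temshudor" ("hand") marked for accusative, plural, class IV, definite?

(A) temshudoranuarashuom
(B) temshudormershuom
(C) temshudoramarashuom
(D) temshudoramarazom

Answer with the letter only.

Attach noun class class IV -m → temshudorm.
Attach definiteness definite -er → temshudormer.
Attach number plural -shu → temshudormershu.
Attach case accusative -om → temshudormershuom.
Apply vowel harmony: temshudormershuom → temshudormarshuom.
Apply epenthesis: temshudormarshuom → temshudoramarashuom.
So the correct form is temshudoramarashuom, option (C).
(D) temshudoramarazom is wrong: it uses singular instead of plural for number.
(B) temshudormershuom is wrong: it fails to apply the sound rule(s).
(A) temshudoranuarashuom is wrong: it uses class II instead of class IV for noun class.

C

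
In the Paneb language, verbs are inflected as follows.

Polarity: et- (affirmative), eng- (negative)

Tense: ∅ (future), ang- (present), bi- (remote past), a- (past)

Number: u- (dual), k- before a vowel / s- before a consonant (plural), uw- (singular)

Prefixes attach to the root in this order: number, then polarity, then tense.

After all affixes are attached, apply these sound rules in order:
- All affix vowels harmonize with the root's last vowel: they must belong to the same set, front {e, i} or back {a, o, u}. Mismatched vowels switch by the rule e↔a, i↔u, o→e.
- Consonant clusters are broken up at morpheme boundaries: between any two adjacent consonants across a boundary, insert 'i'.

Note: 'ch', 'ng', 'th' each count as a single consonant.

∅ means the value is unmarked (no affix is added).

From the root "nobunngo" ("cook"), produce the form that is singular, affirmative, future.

Attach number singular uw- → uwnobunngo.
Attach polarity affirmative et- → etuwnobunngo.
tense = future: zero marking, form stays etuwnobunngo.
Apply vowel harmony: etuwnobunngo → atuwnobunngo.
Apply epenthesis: atuwnobunngo → atuwinobunngo.

atuwinobunngo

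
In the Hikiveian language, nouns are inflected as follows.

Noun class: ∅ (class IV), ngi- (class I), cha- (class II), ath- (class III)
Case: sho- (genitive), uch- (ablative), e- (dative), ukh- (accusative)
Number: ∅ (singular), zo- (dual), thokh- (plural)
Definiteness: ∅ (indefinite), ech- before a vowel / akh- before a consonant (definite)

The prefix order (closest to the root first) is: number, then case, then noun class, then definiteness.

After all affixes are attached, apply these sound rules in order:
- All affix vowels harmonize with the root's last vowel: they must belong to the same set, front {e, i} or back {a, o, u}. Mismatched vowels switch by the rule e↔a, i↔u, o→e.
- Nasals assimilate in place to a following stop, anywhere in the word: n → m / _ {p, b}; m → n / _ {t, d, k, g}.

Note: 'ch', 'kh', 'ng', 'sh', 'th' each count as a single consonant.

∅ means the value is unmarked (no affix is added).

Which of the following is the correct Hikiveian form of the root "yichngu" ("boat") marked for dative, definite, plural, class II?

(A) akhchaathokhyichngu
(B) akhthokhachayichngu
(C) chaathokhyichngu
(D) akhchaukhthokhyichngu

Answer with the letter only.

A

Attach number plural thokh- → thokhyichngu.
Attach case dative e- → ethokhyichngu.
Attach noun class class II cha- → chaethokhyichngu.
Attach definiteness definite akh- (before consonant 'ch') → akhchaethokhyichngu.
Apply vowel harmony: akhchaethokhyichngu → akhchaathokhyichngu.
Nasal assimilation: no change.
So the correct form is akhchaathokhyichngu, option (A).
(B) akhthokhachayichngu is wrong: it has the affixes in the wrong order.
(C) chaathokhyichngu is wrong: it uses indefinite instead of definite for definiteness.
(D) akhchaukhthokhyichngu is wrong: it uses accusative instead of dative for case.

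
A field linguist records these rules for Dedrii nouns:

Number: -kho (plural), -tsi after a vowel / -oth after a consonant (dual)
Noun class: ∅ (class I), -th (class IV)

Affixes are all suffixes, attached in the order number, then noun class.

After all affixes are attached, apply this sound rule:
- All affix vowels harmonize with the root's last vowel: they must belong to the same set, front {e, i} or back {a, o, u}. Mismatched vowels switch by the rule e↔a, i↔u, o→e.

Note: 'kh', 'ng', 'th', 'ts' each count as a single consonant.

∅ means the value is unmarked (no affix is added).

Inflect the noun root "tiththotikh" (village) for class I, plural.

tiththotikhkhe

Attach number plural -kho → tiththotikhkho.
noun class = class I: zero marking, form stays tiththotikhkho.
Apply vowel harmony: tiththotikhkho → tiththotikhkhe.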